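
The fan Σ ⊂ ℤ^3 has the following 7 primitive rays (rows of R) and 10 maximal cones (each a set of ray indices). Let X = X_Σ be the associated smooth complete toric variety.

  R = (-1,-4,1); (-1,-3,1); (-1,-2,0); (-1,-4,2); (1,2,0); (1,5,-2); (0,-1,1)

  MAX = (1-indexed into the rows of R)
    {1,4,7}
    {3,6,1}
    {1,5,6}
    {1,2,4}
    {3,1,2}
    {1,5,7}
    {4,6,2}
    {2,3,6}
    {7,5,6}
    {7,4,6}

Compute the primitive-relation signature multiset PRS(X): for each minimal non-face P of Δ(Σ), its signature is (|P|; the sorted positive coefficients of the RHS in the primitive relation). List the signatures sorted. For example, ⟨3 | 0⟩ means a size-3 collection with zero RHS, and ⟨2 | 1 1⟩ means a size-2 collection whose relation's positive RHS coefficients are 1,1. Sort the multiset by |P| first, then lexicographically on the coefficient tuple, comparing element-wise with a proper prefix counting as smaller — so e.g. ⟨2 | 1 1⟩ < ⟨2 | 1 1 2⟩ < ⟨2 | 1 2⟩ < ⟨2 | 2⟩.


9 minimal non-faces of Δ(Σ) (on 7 rays):

  P={3,5}:  v_{3} + v_{5} = 0  ⟹  sig = ⟨2 | 0⟩
  P={2,5}:  v_{2} + v_{5} = v_{7}  ⟹  sig = ⟨2 | 1⟩
  P={2,7}:  v_{2} + v_{7} = v_{4}  ⟹  sig = ⟨2 | 1⟩
  P={3,7}:  v_{3} + v_{7} = v_{2}  ⟹  sig = ⟨2 | 1⟩
  P={3,4}:  v_{3} + v_{4} = 2·v_{2}  ⟹  sig = ⟨2 | 2⟩
  P={4,5}:  v_{4} + v_{5} = 2·v_{7}  ⟹  sig = ⟨2 | 2⟩
  P={1,6,7}:  v_{1} + v_{6} + v_{7} = 0  ⟹  sig = ⟨3 | 0⟩
  P={1,2,6}:  v_{1} + v_{2} + v_{6} = v_{3}  ⟹  sig = ⟨3 | 1⟩
  P={1,4,6}:  v_{1} + v_{4} + v_{6} = v_{2}  ⟹  sig = ⟨3 | 1⟩

Hence PRS(X_Σ) =
    |P|=2: 6 collections, coeffs (), (1), (1), (1), (2), (2)
    |P|=3: 3 collections, coeffs (), (1), (1)


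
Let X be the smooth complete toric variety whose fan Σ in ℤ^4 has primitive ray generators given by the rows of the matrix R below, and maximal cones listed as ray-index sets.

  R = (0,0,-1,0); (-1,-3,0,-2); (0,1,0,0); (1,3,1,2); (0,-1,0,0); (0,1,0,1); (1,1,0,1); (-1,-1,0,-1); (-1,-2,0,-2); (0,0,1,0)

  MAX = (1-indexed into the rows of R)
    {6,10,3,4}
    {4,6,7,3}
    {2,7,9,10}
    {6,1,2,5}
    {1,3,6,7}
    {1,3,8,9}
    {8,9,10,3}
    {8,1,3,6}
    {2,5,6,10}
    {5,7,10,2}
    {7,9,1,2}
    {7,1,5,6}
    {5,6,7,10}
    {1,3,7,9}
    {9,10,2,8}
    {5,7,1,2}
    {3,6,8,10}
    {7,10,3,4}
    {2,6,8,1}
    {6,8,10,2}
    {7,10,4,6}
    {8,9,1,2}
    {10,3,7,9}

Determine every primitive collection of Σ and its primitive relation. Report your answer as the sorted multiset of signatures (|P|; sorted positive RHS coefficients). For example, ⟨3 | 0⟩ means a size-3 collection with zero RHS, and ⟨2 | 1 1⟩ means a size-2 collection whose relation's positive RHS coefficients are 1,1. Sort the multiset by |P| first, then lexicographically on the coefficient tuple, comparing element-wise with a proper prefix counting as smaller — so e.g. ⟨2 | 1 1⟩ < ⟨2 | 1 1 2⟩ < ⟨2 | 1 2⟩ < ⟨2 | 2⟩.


14 collections generate NE(X_Σ); each relation:

  • {1,10}:  v_{1} + v_{10} = 0  ⇒ sig = ⟨2 | 0⟩
  • {3,5}:  v_{3} + v_{5} = 0  ⇒ sig = ⟨2 | 0⟩
  • {7,8}:  v_{7} + v_{8} = 0  ⇒ sig = ⟨2 | 0⟩
  • {2,3}:  v_{2} + v_{3} = v_{9}  ⇒ sig = ⟨2 | 1⟩
  • {2,4}:  v_{2} + v_{4} = v_{10}  ⇒ sig = ⟨2 | 1⟩
  • {5,9}:  v_{5} + v_{9} = v_{2}  ⇒ sig = ⟨2 | 1⟩
  • {6,9}:  v_{6} + v_{9} = v_{8}  ⇒ sig = ⟨2 | 1⟩
  • {4,9}:  v_{4} + v_{9} = v_{3} + v_{10}  ⇒ sig = ⟨2 | 1 1⟩
  • {5,8}:  v_{5} + v_{8} = v_{2} + v_{6}  ⇒ sig = ⟨2 | 1 1⟩
  • {1,4}:  v_{1} + v_{4} = v_{3} + v_{6} + v_{7}  ⇒ sig = ⟨2 | 1 1 1⟩
  • {4,5}:  v_{4} + v_{5} = v_{6} + v_{7} + v_{10}  ⇒ sig = ⟨2 | 1 1 1⟩
  • {4,8}:  v_{4} + v_{8} = v_{3} + v_{6} + v_{10}  ⇒ sig = ⟨2 | 1 1 1⟩
  • {2,6,7}:  v_{2} + v_{6} + v_{7} = v_{5}  ⇒ sig = ⟨3 | 1⟩
  • {3,6,7,10}:  v_{3} + v_{6} + v_{7} + v_{10} = v_{4}  ⇒ sig = ⟨4 | 1⟩

Hence PRS(X_Σ) =
    |P|=2: 12 collections, coeffs (), (), (), (1), (1), (1), (1), (1,1), (1,1), (1,1,1), (1,1,1), (1,1,1)
    |P|=3: 1 collection, coeffs (1)
    |P|=4: 1 collection, coeffs (1)


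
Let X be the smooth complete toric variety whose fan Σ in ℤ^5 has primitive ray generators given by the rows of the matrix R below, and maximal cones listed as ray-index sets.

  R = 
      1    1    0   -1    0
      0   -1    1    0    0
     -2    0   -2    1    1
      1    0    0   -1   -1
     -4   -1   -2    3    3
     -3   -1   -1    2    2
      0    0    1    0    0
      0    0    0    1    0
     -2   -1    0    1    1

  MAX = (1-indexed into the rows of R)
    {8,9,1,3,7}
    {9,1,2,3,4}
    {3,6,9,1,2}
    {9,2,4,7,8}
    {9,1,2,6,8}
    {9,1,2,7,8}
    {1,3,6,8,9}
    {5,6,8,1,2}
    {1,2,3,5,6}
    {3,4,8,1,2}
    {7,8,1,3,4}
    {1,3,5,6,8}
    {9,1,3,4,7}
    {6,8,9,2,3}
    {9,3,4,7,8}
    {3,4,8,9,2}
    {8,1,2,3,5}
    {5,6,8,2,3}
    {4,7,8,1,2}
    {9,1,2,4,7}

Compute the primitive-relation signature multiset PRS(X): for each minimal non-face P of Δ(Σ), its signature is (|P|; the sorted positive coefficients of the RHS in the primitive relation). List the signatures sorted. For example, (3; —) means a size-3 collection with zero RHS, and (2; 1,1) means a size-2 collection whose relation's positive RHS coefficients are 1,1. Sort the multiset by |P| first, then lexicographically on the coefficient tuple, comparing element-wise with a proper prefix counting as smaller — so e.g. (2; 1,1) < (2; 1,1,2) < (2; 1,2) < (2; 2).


9 collections generate NE(X_Σ); each relation:

  P={4,6}:  v_{4} + v_{6} = v_{2} + v_{3}  →  sig = (2; 1,1)
  P={5,7}:  v_{5} + v_{7} = v_{1} + v_{6} + v_{8} + v_{9}  →  sig = (2; 1,1,1,1)
  P={6,7}:  v_{6} + v_{7} = v_{1} + v_{8} + 2·v_{9}  →  sig = (2; 1,1,2)
  P={4,5}:  v_{4} + v_{5} = v_{1} + 2·v_{2} + 2·v_{3} + v_{8}  →  sig = (2; 1,1,2,2)
  P={5,9}:  v_{5} + v_{9} = 2·v_{6}  →  sig = (2; 2)
  P={2,3,7}:  v_{2} + v_{3} + v_{7} = v_{9}  →  sig = (3; 1)
  P={1,4,8,9}:  v_{1} + v_{4} + v_{8} + v_{9} = 0  →  sig = (4; —)
  P={1,2,3,6,8}:  v_{1} + v_{2} + v_{3} + v_{6} + v_{8} = v_{5}  →  sig = (5; 1)
  P={1,2,3,8,9}:  v_{1} + v_{2} + v_{3} + v_{8} + v_{9} = v_{6}  →  sig = (5; 1)

Signatures (|P|; sorted positive RHS coefficients), sorted:
    |P|=2: 5 collections, coeffs (1,1), (1,1,1,1), (1,1,2), (1,1,2,2), (2)
    |P|=3: 1 collection, coeffs (1)
    |P|=4: 1 collection, coeffs ()
    |P|=5: 2 collections, coeffs (1), (1)


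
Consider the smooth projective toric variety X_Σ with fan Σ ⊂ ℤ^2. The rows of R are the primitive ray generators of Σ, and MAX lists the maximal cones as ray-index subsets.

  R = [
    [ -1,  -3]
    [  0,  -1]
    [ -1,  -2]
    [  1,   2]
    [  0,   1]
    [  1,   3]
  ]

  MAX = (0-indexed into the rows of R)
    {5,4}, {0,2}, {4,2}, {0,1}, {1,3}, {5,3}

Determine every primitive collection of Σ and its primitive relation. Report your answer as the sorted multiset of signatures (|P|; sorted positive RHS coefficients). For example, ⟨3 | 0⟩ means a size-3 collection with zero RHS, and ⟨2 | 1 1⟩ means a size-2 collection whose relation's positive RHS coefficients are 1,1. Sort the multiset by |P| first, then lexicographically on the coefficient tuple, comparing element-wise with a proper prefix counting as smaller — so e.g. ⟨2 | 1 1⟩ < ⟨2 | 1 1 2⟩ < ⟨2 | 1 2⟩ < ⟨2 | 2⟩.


Minimal non-faces — 9 found among 6 rays, 6 max cones:

  • {0,5}:  v_{0} + v_{5} = 0 — sig = ⟨2 | 0⟩
  • {1,4}:  v_{1} + v_{4} = 0 — sig = ⟨2 | 0⟩
  • {2,3}:  v_{2} + v_{3} = 0 — sig = ⟨2 | 0⟩
  • {0,3}:  v_{0} + v_{3} = v_{1} — sig = ⟨2 | 1⟩
  • {0,4}:  v_{0} + v_{4} = v_{2} — sig = ⟨2 | 1⟩
  • {1,2}:  v_{1} + v_{2} = v_{0} — sig = ⟨2 | 1⟩
  • {1,5}:  v_{1} + v_{5} = v_{3} — sig = ⟨2 | 1⟩
  • {2,5}:  v_{2} + v_{5} = v_{4} — sig = ⟨2 | 1⟩
  • {3,4}:  v_{3} + v_{4} = v_{5} — sig = ⟨2 | 1⟩

Sorted signature multiset PRS(X):
{ ⟨2 | 0⟩ ×3,  ⟨2 | 1⟩ ×6 }


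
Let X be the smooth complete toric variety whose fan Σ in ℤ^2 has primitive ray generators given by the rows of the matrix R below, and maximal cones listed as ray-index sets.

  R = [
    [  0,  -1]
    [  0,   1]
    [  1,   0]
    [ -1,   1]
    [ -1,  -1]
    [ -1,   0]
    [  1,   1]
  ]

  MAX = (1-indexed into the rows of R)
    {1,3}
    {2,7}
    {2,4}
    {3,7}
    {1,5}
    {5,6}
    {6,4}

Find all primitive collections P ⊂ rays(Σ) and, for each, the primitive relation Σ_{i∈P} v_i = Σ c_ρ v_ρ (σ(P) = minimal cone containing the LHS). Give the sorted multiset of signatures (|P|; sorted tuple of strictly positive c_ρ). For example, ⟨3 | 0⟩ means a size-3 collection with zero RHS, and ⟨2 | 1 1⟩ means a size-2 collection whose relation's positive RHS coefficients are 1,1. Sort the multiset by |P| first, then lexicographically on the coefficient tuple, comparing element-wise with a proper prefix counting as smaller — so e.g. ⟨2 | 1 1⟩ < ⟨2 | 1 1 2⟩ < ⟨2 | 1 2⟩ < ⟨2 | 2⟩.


Δ(Σ) — 7 vertices, 14 min non-faces:

  P={1,2}:  v_{1} + v_{2} = 0 ; sig = ⟨2 | 0⟩
  P={3,6}:  v_{3} + v_{6} = 0 ; sig = ⟨2 | 0⟩
  P={5,7}:  v_{5} + v_{7} = 0 ; sig = ⟨2 | 0⟩
  P={1,4}:  v_{1} + v_{4} = v_{6} ; sig = ⟨2 | 1⟩
  P={1,6}:  v_{1} + v_{6} = v_{5} ; sig = ⟨2 | 1⟩
  P={1,7}:  v_{1} + v_{7} = v_{3} ; sig = ⟨2 | 1⟩
  P={2,3}:  v_{2} + v_{3} = v_{7} ; sig = ⟨2 | 1⟩
  P={2,5}:  v_{2} + v_{5} = v_{6} ; sig = ⟨2 | 1⟩
  P={2,6}:  v_{2} + v_{6} = v_{4} ; sig = ⟨2 | 1⟩
  P={3,4}:  v_{3} + v_{4} = v_{2} ; sig = ⟨2 | 1⟩
  P={3,5}:  v_{3} + v_{5} = v_{1} ; sig = ⟨2 | 1⟩
  P={6,7}:  v_{6} + v_{7} = v_{2} ; sig = ⟨2 | 1⟩
  P={4,5}:  v_{4} + v_{5} = 2·v_{6} ; sig = ⟨2 | 2⟩
  P={4,7}:  v_{4} + v_{7} = 2·v_{2} ; sig = ⟨2 | 2⟩

so the primitive-relation signature multiset is
[⟨2 | 0⟩, ⟨2 | 0⟩, ⟨2 | 0⟩, ⟨2 | 1⟩, ⟨2 | 1⟩, ⟨2 | 1⟩, ⟨2 | 1⟩, ⟨2 | 1⟩, ⟨2 | 1⟩, ⟨2 | 1⟩, ⟨2 | 1⟩, ⟨2 | 1⟩, ⟨2 | 2⟩, ⟨2 | 2⟩]


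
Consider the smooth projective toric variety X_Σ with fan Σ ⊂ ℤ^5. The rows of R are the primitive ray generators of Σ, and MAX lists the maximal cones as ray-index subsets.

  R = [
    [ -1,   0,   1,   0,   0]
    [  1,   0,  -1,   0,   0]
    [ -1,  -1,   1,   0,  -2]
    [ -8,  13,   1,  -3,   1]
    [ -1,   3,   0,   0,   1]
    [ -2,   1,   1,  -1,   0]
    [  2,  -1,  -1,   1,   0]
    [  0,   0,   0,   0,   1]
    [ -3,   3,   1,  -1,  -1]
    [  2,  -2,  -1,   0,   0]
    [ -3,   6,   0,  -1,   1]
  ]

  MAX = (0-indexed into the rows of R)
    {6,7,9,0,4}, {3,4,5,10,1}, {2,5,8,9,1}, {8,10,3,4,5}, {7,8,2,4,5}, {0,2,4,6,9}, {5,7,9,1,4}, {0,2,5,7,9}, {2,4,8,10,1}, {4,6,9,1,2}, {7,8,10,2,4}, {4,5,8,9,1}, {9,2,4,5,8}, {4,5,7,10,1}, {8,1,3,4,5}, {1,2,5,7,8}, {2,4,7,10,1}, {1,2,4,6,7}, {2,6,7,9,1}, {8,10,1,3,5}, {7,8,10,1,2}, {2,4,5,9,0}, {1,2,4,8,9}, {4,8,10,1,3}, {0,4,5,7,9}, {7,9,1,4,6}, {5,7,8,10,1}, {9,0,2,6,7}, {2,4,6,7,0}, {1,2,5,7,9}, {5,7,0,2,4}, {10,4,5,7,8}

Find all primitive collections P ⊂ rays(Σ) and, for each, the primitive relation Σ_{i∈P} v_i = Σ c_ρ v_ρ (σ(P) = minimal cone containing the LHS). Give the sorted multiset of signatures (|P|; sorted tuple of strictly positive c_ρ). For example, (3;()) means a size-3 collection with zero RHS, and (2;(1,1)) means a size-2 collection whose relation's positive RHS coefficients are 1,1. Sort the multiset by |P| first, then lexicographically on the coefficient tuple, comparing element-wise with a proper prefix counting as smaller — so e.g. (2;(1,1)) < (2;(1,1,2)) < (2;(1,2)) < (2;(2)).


The 18 primitive collections of Σ (r=11, n=5):

  P = {0,1}:  v_{0} + v_{1} = 0  →  sig = (2;())
  P = {5,6}:  v_{5} + v_{6} = 0  →  sig = (2;())
  P = {0,8}:  v_{0} + v_{8} = v_{2} + v_{4} + v_{5}  →  sig = (2;(1,1,1))
  P = {0,10}:  v_{0} + v_{10} = v_{4} + v_{7} + v_{8}  →  sig = (2;(1,1,1))
  P = {6,8}:  v_{6} + v_{8} = v_{1} + v_{2} + v_{4}  →  sig = (2;(1,1,1))
  P = {0,3}:  v_{0} + v_{3} = v_{4} + v_{5} + v_{8} + v_{10}  →  sig = (2;(1,1,1,1))
  P = {3,6}:  v_{3} + v_{6} = v_{1} + v_{4} + v_{8} + v_{10}  →  sig = (2;(1,1,1,1))
  P = {9,10}:  v_{9} + v_{10} = 2·v_{1} + v_{4} + v_{5}  →  sig = (2;(1,1,2))
  P = {6,10}:  v_{6} + v_{10} = 2·v_{1} + v_{2} + 2·v_{4} + v_{7}  →  sig = (2;(1,1,2,2))
  P = {2,3}:  v_{2} + v_{3} = 2·v_{8} + v_{10}  →  sig = (2;(1,2))
  P = {3,7}:  v_{3} + v_{7} = v_{5} + 2·v_{10}  →  sig = (2;(1,2))
  P = {3,9}:  v_{3} + v_{9} = 3·v_{1} + 2·v_{4} + 2·v_{5} + v_{8}  →  sig = (2;(1,2,2,3))
  P = {7,8,9}:  v_{7} + v_{8} + v_{9} = v_{1} + v_{5}  →  sig = (3;(1,1))
  P = {2,5,10}:  v_{2} + v_{5} + v_{10} = v_{7} + 2·v_{8}  →  sig = (3;(1,2))
  P = {2,4,7,9}:  v_{2} + v_{4} + v_{7} + v_{9} = 0  →  sig = (4;())
  P = {1,2,4,5}:  v_{1} + v_{2} + v_{4} + v_{5} = v_{8}  →  sig = (4;(1))
  P = {1,4,7,8}:  v_{1} + v_{4} + v_{7} + v_{8} = v_{10}  →  sig = (4;(1))
  P = {1,4,5,8,10}:  v_{1} + v_{4} + v_{5} + v_{8} + v_{10} = v_{3}  →  sig = (5;(1))

so the primitive-relation signature multiset is
    (2;())
    (2;())
    (2;(1,1,1))
    (2;(1,1,1))
    (2;(1,1,1))
    (2;(1,1,1,1))
    (2;(1,1,1,1))
    (2;(1,1,2))
    (2;(1,1,2,2))
    (2;(1,2))
    (2;(1,2))
    (2;(1,2,2,3))
    (3;(1,1))
    (3;(1,2))
    (4;())
    (4;(1))
    (4;(1))
    (5;(1))


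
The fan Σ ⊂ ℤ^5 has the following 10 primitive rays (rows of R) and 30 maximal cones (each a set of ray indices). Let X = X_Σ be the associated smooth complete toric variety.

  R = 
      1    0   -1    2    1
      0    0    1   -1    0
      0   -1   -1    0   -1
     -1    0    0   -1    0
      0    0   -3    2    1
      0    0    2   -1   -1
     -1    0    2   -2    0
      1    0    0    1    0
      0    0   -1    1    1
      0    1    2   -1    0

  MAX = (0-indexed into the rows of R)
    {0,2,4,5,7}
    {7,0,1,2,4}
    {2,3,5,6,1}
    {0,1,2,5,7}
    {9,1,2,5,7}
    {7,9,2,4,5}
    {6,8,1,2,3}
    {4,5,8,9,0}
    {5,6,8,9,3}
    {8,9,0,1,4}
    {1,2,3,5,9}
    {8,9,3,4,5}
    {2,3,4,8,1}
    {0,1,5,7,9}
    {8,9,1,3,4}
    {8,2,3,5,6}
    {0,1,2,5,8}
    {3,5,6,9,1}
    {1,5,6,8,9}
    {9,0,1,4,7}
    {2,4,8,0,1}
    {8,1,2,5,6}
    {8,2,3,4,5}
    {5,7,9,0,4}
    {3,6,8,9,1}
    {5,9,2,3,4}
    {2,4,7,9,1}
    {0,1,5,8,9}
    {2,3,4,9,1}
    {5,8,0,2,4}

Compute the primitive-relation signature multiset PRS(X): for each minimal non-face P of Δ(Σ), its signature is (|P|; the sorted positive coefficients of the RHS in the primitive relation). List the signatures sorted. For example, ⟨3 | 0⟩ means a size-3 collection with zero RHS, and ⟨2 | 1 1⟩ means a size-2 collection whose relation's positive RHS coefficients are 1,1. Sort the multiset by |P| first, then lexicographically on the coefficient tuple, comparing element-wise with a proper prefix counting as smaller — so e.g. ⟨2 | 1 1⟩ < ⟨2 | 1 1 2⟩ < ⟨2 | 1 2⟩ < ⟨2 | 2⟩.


Primitive collections (11):

  P = {3,7}:  v_{3} + v_{7} = 0 — sig = ⟨2 | 0⟩
  P = {0,3}:  v_{0} + v_{3} = v_{8} — sig = ⟨2 | 1⟩
  P = {7,8}:  v_{7} + v_{8} = v_{0} — sig = ⟨2 | 1⟩
  P = {4,6}:  v_{4} + v_{6} = v_{3} + v_{8} — sig = ⟨2 | 1 1⟩
  P = {6,7}:  v_{6} + v_{7} = v_{1} + v_{5} + v_{8} — sig = ⟨2 | 1 1 1⟩
  P = {0,6}:  v_{0} + v_{6} = v_{1} + v_{5} + 2·v_{8} — sig = ⟨2 | 1 1 2⟩
  P = {1,4,5}:  v_{1} + v_{4} + v_{5} = 0 — sig = ⟨3 | 0⟩
  P = {2,8,9}:  v_{2} + v_{8} + v_{9} = 0 — sig = ⟨3 | 0⟩
  P = {0,2,9}:  v_{0} + v_{2} + v_{9} = v_{7} — sig = ⟨3 | 1⟩
  P = {2,6,9}:  v_{2} + v_{6} + v_{9} = v_{1} + v_{3} + v_{5} — sig = ⟨3 | 1 1 1⟩
  P = {1,3,5,8}:  v_{1} + v_{3} + v_{5} + v_{8} = v_{6} — sig = ⟨4 | 1⟩

Hence PRS(X_Σ) =
    |P|=2: 6 collections, coeffs (), (1), (1), (1,1), (1,1,1), (1,1,2)
    |P|=3: 4 collections, coeffs (), (), (1), (1,1,1)
    |P|=4: 1 collection, coeffs (1)


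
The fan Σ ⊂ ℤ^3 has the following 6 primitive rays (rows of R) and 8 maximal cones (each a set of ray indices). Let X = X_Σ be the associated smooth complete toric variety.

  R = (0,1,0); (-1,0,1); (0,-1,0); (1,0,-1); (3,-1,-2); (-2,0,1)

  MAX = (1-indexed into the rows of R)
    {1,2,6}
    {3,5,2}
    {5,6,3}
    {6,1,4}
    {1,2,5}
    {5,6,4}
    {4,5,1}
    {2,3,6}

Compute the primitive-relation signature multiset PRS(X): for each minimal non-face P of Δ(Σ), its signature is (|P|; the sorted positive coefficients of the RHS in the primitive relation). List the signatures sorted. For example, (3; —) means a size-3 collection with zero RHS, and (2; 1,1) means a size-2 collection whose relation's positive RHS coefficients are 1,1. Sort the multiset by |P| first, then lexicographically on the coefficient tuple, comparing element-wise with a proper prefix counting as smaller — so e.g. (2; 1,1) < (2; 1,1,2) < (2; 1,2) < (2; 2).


Minimal non-faces — 5 found among 6 rays, 8 max cones:

  {1,3}:  v_{1} + v_{3} = 0  →  sig = (2; —)
  {2,4}:  v_{2} + v_{4} = 0  →  sig = (2; —)
  {3,4}:  v_{3} + v_{4} = v_{5} + v_{6}  →  sig = (2; 1,1)
  {1,5,6}:  v_{1} + v_{5} + v_{6} = v_{4}  →  sig = (3; 1)
  {2,5,6}:  v_{2} + v_{5} + v_{6} = v_{3}  →  sig = (3; 1)

Hence PRS(X_Σ) =
    |P|=2: 3 collections, coeffs (), (), (1,1)
    |P|=3: 2 collections, coeffs (1), (1)


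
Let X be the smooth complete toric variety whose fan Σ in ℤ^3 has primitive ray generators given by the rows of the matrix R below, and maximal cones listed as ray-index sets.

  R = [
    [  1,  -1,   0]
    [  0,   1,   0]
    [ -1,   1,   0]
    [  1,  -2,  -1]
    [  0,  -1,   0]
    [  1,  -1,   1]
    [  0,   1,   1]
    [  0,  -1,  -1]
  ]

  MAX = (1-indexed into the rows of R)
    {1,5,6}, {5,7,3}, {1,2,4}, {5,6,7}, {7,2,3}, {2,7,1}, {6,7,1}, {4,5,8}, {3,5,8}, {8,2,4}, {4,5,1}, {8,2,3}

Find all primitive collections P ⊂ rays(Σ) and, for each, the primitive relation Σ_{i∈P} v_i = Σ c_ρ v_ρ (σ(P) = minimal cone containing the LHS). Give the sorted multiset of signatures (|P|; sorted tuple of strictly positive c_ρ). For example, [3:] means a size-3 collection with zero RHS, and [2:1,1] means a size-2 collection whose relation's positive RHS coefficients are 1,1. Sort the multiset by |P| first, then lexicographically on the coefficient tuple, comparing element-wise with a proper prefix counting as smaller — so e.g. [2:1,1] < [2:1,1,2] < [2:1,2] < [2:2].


Minimal non-faces — 11 found among 8 rays, 12 max cones:

  P = {1,3}:  v_{1} + v_{3} = 0  →  sig = [2:]
  P = {2,5}:  v_{2} + v_{5} = 0  →  sig = [2:]
  P = {7,8}:  v_{7} + v_{8} = 0  →  sig = [2:]
  P = {1,8}:  v_{1} + v_{8} = v_{4}  →  sig = [2:1]
  P = {3,4}:  v_{3} + v_{4} = v_{8}  →  sig = [2:1]
  P = {4,7}:  v_{4} + v_{7} = v_{1}  →  sig = [2:1]
  P = {2,6}:  v_{2} + v_{6} = v_{1} + v_{7}  →  sig = [2:1,1]
  P = {3,6}:  v_{3} + v_{6} = v_{5} + v_{7}  →  sig = [2:1,1]
  P = {6,8}:  v_{6} + v_{8} = v_{1} + v_{5}  →  sig = [2:1,1]
  P = {4,6}:  v_{4} + v_{6} = 2·v_{1} + v_{5}  →  sig = [2:1,2]
  P = {1,5,7}:  v_{1} + v_{5} + v_{7} = v_{6}  →  sig = [3:1]

Hence PRS(X_Σ) =
    |P|=2: 10 collections, coeffs (), (), (), (1), (1), (1), (1,1), (1,1), (1,1), (1,2)
    |P|=3: 1 collection, coeffs (1)


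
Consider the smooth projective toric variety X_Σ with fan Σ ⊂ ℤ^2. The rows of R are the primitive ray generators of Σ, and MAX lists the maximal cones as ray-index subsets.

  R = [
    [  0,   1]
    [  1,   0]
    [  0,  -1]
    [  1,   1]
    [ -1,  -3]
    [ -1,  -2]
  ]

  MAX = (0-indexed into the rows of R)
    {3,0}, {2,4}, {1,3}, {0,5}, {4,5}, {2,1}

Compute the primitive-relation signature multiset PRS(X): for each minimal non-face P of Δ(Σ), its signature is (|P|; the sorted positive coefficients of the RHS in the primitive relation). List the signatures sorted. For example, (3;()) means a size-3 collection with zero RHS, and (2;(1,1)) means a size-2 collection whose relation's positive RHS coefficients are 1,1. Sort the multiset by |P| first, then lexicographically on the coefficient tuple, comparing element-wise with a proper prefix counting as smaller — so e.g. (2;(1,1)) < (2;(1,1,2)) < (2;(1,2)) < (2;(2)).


Minimal non-faces — 9 found among 6 rays, 6 max cones:

  • {0,2}:  v_{0} + v_{2} = 0  ⟹  sig = (2;())
  • {0,1}:  v_{0} + v_{1} = v_{3}  ⟹  sig = (2;(1))
  • {0,4}:  v_{0} + v_{4} = v_{5}  ⟹  sig = (2;(1))
  • {2,3}:  v_{2} + v_{3} = v_{1}  ⟹  sig = (2;(1))
  • {2,5}:  v_{2} + v_{5} = v_{4}  ⟹  sig = (2;(1))
  • {3,5}:  v_{3} + v_{5} = v_{2}  ⟹  sig = (2;(1))
  • {1,5}:  v_{1} + v_{5} = 2·v_{2}  ⟹  sig = (2;(2))
  • {3,4}:  v_{3} + v_{4} = 2·v_{2}  ⟹  sig = (2;(2))
  • {1,4}:  v_{1} + v_{4} = 3·v_{2}  ⟹  sig = (2;(3))

Hence PRS(X_Σ) =
{ (2;()),  (2;(1)) ×5,  (2;(2)) ×2,  (2;(3)) }


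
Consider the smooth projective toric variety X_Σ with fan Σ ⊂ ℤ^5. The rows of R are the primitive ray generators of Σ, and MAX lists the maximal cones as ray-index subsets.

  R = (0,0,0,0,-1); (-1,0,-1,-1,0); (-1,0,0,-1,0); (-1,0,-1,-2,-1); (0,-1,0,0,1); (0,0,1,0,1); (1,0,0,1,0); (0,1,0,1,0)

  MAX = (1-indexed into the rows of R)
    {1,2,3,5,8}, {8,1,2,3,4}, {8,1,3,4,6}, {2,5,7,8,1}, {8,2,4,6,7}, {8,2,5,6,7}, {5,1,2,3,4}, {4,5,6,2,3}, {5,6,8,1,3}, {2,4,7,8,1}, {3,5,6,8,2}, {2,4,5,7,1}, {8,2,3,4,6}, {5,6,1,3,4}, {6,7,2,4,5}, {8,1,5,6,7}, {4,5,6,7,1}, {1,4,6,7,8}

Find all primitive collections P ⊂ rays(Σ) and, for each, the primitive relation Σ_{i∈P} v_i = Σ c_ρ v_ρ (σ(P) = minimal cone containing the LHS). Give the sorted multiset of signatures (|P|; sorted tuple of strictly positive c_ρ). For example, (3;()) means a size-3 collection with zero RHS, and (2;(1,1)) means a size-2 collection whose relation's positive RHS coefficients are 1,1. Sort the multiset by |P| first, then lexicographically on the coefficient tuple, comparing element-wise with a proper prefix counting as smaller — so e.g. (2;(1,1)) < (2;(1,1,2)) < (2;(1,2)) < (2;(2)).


3 collections generate NE(X_Σ); each relation:

  P = {3,7}:  v_{3} + v_{7} = 0  so sig = (2;())
  P = {1,2,6}:  v_{1} + v_{2} + v_{6} = v_{3}  so sig = (3;(1))
  P = {4,5,8}:  v_{4} + v_{5} + v_{8} = v_{2}  so sig = (3;(1))

so the primitive-relation signature multiset is
[(2;()), (3;(1)), (3;(1))]


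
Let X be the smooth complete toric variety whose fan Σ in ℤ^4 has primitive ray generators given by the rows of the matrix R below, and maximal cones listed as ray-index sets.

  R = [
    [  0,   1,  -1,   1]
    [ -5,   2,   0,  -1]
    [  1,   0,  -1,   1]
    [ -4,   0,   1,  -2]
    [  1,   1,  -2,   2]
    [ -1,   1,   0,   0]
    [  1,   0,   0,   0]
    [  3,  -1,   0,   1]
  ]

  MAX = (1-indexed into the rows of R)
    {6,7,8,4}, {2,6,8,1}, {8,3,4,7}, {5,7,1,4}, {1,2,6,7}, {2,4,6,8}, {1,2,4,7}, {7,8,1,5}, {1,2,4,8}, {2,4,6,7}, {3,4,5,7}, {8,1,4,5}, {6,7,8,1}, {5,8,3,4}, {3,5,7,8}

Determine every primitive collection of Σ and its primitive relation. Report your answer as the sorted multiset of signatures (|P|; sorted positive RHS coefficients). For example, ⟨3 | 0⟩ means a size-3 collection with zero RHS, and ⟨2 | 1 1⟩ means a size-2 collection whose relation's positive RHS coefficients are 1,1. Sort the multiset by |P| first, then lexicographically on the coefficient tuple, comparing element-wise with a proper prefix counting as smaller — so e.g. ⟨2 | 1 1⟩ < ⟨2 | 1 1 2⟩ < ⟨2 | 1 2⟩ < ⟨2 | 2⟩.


9 minimal non-faces of Δ(Σ) (on 8 rays):

  {1,3}:  v_{1} + v_{3} = v_{5}  →  sig = ⟨2 | 1⟩
  {3,6}:  v_{3} + v_{6} = v_{1}  →  sig = ⟨2 | 1⟩
  {2,3}:  v_{2} + v_{3} = 2·v_{1} + v_{4}  →  sig = ⟨2 | 1 2⟩
  {2,5}:  v_{2} + v_{5} = 3·v_{1} + v_{4}  →  sig = ⟨2 | 1 3⟩
  {5,6}:  v_{5} + v_{6} = 2·v_{1}  →  sig = ⟨2 | 2⟩
  {1,4,6}:  v_{1} + v_{4} + v_{6} = v_{2}  →  sig = ⟨3 | 1⟩
  {2,7,8}:  v_{2} + v_{7} + v_{8} = v_{6}  →  sig = ⟨3 | 1⟩
  {1,4,7,8}:  v_{1} + v_{4} + v_{7} + v_{8} = 0  →  sig = ⟨4 | 0⟩
  {4,5,7,8}:  v_{4} + v_{5} + v_{7} + v_{8} = v_{3}  →  sig = ⟨4 | 1⟩

Sorted signature multiset PRS(X):
[⟨2 | 1⟩, ⟨2 | 1⟩, ⟨2 | 1 2⟩, ⟨2 | 1 3⟩, ⟨2 | 2⟩, ⟨3 | 1⟩, ⟨3 | 1⟩, ⟨4 | 0⟩, ⟨4 | 1⟩]


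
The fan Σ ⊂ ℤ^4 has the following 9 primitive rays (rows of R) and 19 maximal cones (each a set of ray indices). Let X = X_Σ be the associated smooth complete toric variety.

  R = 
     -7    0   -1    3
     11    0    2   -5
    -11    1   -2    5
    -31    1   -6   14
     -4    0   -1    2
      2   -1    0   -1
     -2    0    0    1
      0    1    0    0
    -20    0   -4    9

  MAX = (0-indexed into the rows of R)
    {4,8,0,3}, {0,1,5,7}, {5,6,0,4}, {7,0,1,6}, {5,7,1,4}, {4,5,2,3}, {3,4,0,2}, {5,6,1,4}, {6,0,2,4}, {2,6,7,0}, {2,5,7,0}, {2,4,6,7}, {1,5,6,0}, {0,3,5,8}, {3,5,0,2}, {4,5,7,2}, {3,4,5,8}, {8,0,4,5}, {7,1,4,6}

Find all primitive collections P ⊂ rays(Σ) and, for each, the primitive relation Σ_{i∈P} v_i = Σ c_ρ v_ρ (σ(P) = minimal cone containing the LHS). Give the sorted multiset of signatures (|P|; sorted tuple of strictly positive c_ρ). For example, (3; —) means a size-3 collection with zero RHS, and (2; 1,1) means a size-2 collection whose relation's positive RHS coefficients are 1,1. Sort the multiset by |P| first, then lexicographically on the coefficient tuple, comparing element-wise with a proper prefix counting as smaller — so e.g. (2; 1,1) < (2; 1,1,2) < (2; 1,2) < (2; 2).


|primitive collections| = 14. Relations:

  {1,2}:  v_{1} + v_{2} = v_{7}  →  sig = (2; 1)
  {2,8}:  v_{2} + v_{8} = v_{3}  →  sig = (2; 1)
  {1,8}:  v_{1} + v_{8} = v_{2} + v_{5}  →  sig = (2; 1,1)
  {1,3}:  v_{1} + v_{3} = 2·v_{2} + v_{5}  →  sig = (2; 1,2)
  {7,8}:  v_{7} + v_{8} = 2·v_{2} + v_{5}  →  sig = (2; 1,2)
  {3,6}:  v_{3} + v_{6} = 2·v_{0} + v_{2} + 2·v_{4}  →  sig = (2; 1,2,2)
  {3,7}:  v_{3} + v_{7} = 3·v_{2} + v_{5}  →  sig = (2; 1,3)
  {6,8}:  v_{6} + v_{8} = 2·v_{0} + 2·v_{4}  →  sig = (2; 2,2)
  {0,1,4}:  v_{0} + v_{1} + v_{4} = 0  →  sig = (3; —)
  {5,6,7}:  v_{5} + v_{6} + v_{7} = 0  →  sig = (3; —)
  {0,4,7}:  v_{0} + v_{4} + v_{7} = v_{2}  →  sig = (3; 1)
  {2,5,6}:  v_{2} + v_{5} + v_{6} = v_{0} + v_{4}  →  sig = (3; 1,1)
  {0,2,4,5}:  v_{0} + v_{2} + v_{4} + v_{5} = v_{8}  →  sig = (4; 1)
  {0,3,4,5}:  v_{0} + v_{3} + v_{4} + v_{5} = 2·v_{8}  →  sig = (4; 2)

Signatures (|P|; sorted positive RHS coefficients), sorted:
    (2; 1)
    (2; 1)
    (2; 1,1)
    (2; 1,2)
    (2; 1,2)
    (2; 1,2,2)
    (2; 1,3)
    (2; 2,2)
    (3; —)
    (3; —)
    (3; 1)
    (3; 1,1)
    (4; 1)
    (4; 2)


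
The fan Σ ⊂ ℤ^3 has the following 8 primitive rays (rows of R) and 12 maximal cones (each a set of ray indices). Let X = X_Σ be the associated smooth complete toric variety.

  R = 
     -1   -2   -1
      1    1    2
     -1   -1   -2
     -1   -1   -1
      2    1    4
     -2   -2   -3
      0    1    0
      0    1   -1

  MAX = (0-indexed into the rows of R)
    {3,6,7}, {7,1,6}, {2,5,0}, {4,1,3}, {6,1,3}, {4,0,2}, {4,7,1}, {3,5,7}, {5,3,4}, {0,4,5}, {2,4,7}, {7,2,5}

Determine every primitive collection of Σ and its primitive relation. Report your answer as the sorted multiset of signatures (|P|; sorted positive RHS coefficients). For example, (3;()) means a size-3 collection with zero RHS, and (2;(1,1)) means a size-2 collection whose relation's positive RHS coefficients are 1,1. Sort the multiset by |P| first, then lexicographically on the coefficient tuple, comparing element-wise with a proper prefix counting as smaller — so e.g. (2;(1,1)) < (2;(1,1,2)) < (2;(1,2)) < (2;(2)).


Σ has 14 primitive collections:

  P={1,2}:  v_{1} + v_{2} = 0  so sig = (2;())
  P={0,6}:  v_{0} + v_{6} = v_{3}  so sig = (2;(1))
  P={0,7}:  v_{0} + v_{7} = v_{2}  so sig = (2;(1))
  P={1,5}:  v_{1} + v_{5} = v_{3}  so sig = (2;(1))
  P={2,3}:  v_{2} + v_{3} = v_{5}  so sig = (2;(1))
  P={0,1}:  v_{0} + v_{1} = v_{4} + v_{5}  so sig = (2;(1,1))
  P={2,6}:  v_{2} + v_{6} = v_{3} + v_{7}  so sig = (2;(1,1))
  P={0,3}:  v_{0} + v_{3} = v_{4} + 2·v_{5}  so sig = (2;(1,2))
  P={5,6}:  v_{5} + v_{6} = 2·v_{3} + v_{7}  so sig = (2;(1,2))
  P={4,6}:  v_{4} + v_{6} = 2·v_{1}  so sig = (2;(2))
  P={4,5,7}:  v_{4} + v_{5} + v_{7} = 0  so sig = (3;())
  P={1,3,7}:  v_{1} + v_{3} + v_{7} = v_{6}  so sig = (3;(1))
  P={2,4,5}:  v_{2} + v_{4} + v_{5} = v_{0}  so sig = (3;(1))
  P={3,4,7}:  v_{3} + v_{4} + v_{7} = v_{1}  so sig = (3;(1))

Hence PRS(X_Σ) =
{ (2;()),  (2;(1)) ×4,  (2;(1,1)) ×2,  (2;(1,2)) ×2,  (2;(2)),  (3;()),  (3;(1)) ×3 }


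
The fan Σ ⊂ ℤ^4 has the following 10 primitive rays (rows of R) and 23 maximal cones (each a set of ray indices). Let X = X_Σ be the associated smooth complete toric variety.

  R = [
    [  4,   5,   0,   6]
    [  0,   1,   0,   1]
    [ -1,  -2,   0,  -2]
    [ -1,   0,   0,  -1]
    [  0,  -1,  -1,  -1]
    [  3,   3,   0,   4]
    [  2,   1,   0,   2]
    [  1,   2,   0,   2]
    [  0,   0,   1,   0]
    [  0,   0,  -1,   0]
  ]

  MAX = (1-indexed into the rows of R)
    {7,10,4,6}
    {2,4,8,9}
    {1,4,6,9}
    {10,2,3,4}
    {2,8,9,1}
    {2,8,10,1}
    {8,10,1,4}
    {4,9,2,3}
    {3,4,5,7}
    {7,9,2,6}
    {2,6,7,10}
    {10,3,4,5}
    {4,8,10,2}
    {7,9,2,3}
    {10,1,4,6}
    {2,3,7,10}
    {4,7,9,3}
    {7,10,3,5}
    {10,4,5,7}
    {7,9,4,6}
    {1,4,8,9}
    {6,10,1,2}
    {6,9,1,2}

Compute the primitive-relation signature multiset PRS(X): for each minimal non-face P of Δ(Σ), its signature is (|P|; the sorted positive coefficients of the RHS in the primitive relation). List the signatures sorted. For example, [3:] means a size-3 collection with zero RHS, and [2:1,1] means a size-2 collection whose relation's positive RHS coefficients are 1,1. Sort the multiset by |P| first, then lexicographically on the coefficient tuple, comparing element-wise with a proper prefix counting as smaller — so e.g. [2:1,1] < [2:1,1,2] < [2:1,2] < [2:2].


|primitive collections| = 16. Relations:

  {3,8}:  v_{3} + v_{8} = 0 ; sig = [2:]
  {9,10}:  v_{9} + v_{10} = 0 ; sig = [2:]
  {1,3}:  v_{1} + v_{3} = v_{6} ; sig = [2:1]
  {2,5}:  v_{2} + v_{5} = v_{10} ; sig = [2:1]
  {3,6}:  v_{3} + v_{6} = v_{7} ; sig = [2:1]
  {6,8}:  v_{6} + v_{8} = v_{1} ; sig = [2:1]
  {7,8}:  v_{7} + v_{8} = v_{6} ; sig = [2:1]
  {5,8}:  v_{5} + v_{8} = v_{4} + v_{7} + v_{10} ; sig = [2:1,1,1]
  {5,9}:  v_{5} + v_{9} = v_{3} + v_{4} + v_{7} ; sig = [2:1,1,1]
  {1,5}:  v_{1} + v_{5} = v_{4} + v_{6} + v_{7} + v_{10} ; sig = [2:1,1,1,1]
  {5,6}:  v_{5} + v_{6} = v_{4} + 2·v_{7} + v_{10} ; sig = [2:1,1,2]
  {1,7}:  v_{1} + v_{7} = 2·v_{6} ; sig = [2:2]
  {2,4,7}:  v_{2} + v_{4} + v_{7} = v_{8} ; sig = [3:1]
  {2,4,6}:  v_{2} + v_{4} + v_{6} = 2·v_{8} ; sig = [3:2]
  {1,2,4}:  v_{1} + v_{2} + v_{4} = 3·v_{8} ; sig = [3:3]
  {3,4,7,10}:  v_{3} + v_{4} + v_{7} + v_{10} = v_{5} ; sig = [4:1]

Hence PRS(X_Σ) =
{ [2:] ×2,  [2:1] ×5,  [2:1,1,1] ×2,  [2:1,1,1,1],  [2:1,1,2],  [2:2],  [3:1],  [3:2],  [3:3],  [4:1] }


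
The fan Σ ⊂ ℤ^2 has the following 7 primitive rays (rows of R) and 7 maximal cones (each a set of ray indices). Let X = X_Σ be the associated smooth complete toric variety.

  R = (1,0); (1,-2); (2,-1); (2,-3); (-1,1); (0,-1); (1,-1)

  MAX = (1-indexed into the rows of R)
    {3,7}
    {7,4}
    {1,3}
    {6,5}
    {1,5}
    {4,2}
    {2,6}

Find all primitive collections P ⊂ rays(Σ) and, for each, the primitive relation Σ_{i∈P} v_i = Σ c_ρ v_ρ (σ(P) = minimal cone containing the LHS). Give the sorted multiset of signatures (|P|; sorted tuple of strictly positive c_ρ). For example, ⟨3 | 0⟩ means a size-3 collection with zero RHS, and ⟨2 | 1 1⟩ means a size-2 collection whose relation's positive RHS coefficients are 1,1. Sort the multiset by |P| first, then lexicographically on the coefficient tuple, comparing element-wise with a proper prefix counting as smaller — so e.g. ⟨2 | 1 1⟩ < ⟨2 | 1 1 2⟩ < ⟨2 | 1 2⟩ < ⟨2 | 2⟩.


Σ has 14 primitive collections:

  P={5,7}:  v_{5} + v_{7} = 0 ; sig = ⟨2 | 0⟩
  P={1,6}:  v_{1} + v_{6} = v_{7} ; sig = ⟨2 | 1⟩
  P={1,7}:  v_{1} + v_{7} = v_{3} ; sig = ⟨2 | 1⟩
  P={2,5}:  v_{2} + v_{5} = v_{6} ; sig = ⟨2 | 1⟩
  P={2,7}:  v_{2} + v_{7} = v_{4} ; sig = ⟨2 | 1⟩
  P={3,5}:  v_{3} + v_{5} = v_{1} ; sig = ⟨2 | 1⟩
  P={4,5}:  v_{4} + v_{5} = v_{2} ; sig = ⟨2 | 1⟩
  P={6,7}:  v_{6} + v_{7} = v_{2} ; sig = ⟨2 | 1⟩
  P={1,2}:  v_{1} + v_{2} = 2·v_{7} ; sig = ⟨2 | 2⟩
  P={3,6}:  v_{3} + v_{6} = 2·v_{7} ; sig = ⟨2 | 2⟩
  P={4,6}:  v_{4} + v_{6} = 2·v_{2} ; sig = ⟨2 | 2⟩
  P={1,4}:  v_{1} + v_{4} = 3·v_{7} ; sig = ⟨2 | 3⟩
  P={2,3}:  v_{2} + v_{3} = 3·v_{7} ; sig = ⟨2 | 3⟩
  P={3,4}:  v_{3} + v_{4} = 4·v_{7} ; sig = ⟨2 | 4⟩

Signatures (|P|; sorted positive RHS coefficients), sorted:
    |P|=2: 14 collections, coeffs (), (1), (1), (1), (1), (1), (1), (1), (2), (2), (2), (3), (3), (4)


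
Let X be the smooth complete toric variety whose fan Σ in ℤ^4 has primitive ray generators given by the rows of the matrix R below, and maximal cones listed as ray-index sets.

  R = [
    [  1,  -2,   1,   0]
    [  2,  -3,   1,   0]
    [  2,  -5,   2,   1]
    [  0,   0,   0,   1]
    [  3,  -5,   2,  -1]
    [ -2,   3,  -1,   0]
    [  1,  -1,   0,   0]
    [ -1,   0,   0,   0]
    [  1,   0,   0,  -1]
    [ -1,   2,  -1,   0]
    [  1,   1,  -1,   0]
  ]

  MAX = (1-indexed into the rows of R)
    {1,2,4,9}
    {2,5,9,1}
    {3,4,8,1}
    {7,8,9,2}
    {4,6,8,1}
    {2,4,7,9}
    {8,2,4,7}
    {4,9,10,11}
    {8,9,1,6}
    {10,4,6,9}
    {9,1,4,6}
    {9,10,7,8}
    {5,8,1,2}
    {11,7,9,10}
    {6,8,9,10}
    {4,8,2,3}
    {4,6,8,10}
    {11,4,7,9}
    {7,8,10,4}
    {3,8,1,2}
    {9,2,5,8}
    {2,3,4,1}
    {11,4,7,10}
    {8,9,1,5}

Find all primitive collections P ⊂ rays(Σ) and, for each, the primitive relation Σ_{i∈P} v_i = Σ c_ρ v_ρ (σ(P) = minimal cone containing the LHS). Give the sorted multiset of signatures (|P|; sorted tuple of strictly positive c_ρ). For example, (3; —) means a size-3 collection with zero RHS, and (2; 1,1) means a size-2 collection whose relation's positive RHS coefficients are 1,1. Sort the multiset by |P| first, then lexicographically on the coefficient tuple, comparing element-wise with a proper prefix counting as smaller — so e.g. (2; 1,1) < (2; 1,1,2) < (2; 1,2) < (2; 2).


Δ(Σ) — 11 vertices, 24 min non-faces:

  P = {1,10}:  v_{1} + v_{10} = 0 ; sig = (2; —)
  P = {2,6}:  v_{2} + v_{6} = 0 ; sig = (2; —)
  P = {1,7}:  v_{1} + v_{7} = v_{2} ; sig = (2; 1)
  P = {2,10}:  v_{2} + v_{10} = v_{7} ; sig = (2; 1)
  P = {6,7}:  v_{6} + v_{7} = v_{10} ; sig = (2; 1)
  P = {3,9}:  v_{3} + v_{9} = v_{1} + v_{2} ; sig = (2; 1,1)
  P = {4,5}:  v_{4} + v_{5} = v_{1} + v_{2} ; sig = (2; 1,1)
  P = {8,11}:  v_{8} + v_{11} = v_{7} + v_{10} ; sig = (2; 1,1)
  P = {1,11}:  v_{1} + v_{11} = v_{4} + v_{7} + v_{9} ; sig = (2; 1,1,1)
  P = {3,6}:  v_{3} + v_{6} = v_{1} + v_{4} + v_{8} ; sig = (2; 1,1,1)
  P = {3,10}:  v_{3} + v_{10} = v_{2} + v_{4} + v_{8} ; sig = (2; 1,1,1)
  P = {3,11}:  v_{3} + v_{11} = v_{2} + v_{4} + v_{7} ; sig = (2; 1,1,1)
  P = {5,6}:  v_{5} + v_{6} = v_{1} + v_{8} + v_{9} ; sig = (2; 1,1,1)
  P = {5,10}:  v_{5} + v_{10} = v_{2} + v_{8} + v_{9} ; sig = (2; 1,1,1)
  P = {5,11}:  v_{5} + v_{11} = v_{2} + v_{7} + v_{9} ; sig = (2; 1,1,1)
  P = {2,11}:  v_{2} + v_{11} = v_{4} + 2·v_{7} + v_{9} ; sig = (2; 1,1,2)
  P = {3,7}:  v_{3} + v_{7} = 2·v_{2} + v_{4} + v_{8} ; sig = (2; 1,1,2)
  P = {5,7}:  v_{5} + v_{7} = 2·v_{2} + v_{8} + v_{9} ; sig = (2; 1,1,2)
  P = {6,11}:  v_{6} + v_{11} = v_{4} + v_{9} + 2·v_{10} ; sig = (2; 1,1,2)
  P = {3,5}:  v_{3} + v_{5} = 2·v_{1} + 2·v_{2} + v_{8} ; sig = (2; 1,2,2)
  P = {4,8,9}:  v_{4} + v_{8} + v_{9} = 0 ; sig = (3; —)
  P = {1,2,4,8}:  v_{1} + v_{2} + v_{4} + v_{8} = v_{3} ; sig = (4; 1)
  P = {1,2,8,9}:  v_{1} + v_{2} + v_{8} + v_{9} = v_{5} ; sig = (4; 1)
  P = {4,7,9,10}:  v_{4} + v_{7} + v_{9} + v_{10} = v_{11} ; sig = (4; 1)

Sorted signature multiset PRS(X):
[(2; —), (2; —), (2; 1), (2; 1), (2; 1), (2; 1,1), (2; 1,1), (2; 1,1), (2; 1,1,1), (2; 1,1,1), (2; 1,1,1), (2; 1,1,1), (2; 1,1,1), (2; 1,1,1), (2; 1,1,1), (2; 1,1,2), (2; 1,1,2), (2; 1,1,2), (2; 1,1,2), (2; 1,2,2), (3; —), (4; 1), (4; 1), (4; 1)]


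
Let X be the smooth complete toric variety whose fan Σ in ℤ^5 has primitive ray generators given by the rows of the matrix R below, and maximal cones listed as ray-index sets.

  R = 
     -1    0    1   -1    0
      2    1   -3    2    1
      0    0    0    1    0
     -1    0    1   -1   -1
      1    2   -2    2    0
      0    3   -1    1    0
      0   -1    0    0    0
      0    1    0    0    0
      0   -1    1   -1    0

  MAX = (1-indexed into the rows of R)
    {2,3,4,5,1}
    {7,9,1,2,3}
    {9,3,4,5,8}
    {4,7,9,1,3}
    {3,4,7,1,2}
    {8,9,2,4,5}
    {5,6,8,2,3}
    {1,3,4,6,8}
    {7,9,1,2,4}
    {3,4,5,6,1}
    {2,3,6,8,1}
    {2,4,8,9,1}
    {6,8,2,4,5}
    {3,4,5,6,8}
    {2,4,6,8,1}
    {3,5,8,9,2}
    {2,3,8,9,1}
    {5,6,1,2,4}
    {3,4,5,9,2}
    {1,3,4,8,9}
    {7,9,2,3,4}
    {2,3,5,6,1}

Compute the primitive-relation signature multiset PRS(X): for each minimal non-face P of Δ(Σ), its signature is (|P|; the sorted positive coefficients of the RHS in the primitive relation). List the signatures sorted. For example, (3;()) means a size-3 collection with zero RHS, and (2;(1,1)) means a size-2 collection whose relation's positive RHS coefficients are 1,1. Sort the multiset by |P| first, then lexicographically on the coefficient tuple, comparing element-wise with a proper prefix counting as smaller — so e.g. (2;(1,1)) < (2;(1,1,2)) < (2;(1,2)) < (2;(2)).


|primitive collections| = 9. Relations:

  P={7,8}:  v_{7} + v_{8} = 0  →  sig = (2;())
  P={6,7}:  v_{6} + v_{7} = v_{1} + v_{5}  →  sig = (2;(1,1))
  P={5,7}:  v_{5} + v_{7} = v_{2} + v_{3} + v_{4}  →  sig = (2;(1,1,1))
  P={6,9}:  v_{6} + v_{9} = 2·v_{8}  →  sig = (2;(2))
  P={1,5,8}:  v_{1} + v_{5} + v_{8} = v_{6}  →  sig = (3;(1))
  P={1,5,9}:  v_{1} + v_{5} + v_{9} = v_{8}  →  sig = (3;(1))
  P={2,3,4,8}:  v_{2} + v_{3} + v_{4} + v_{8} = v_{5}  →  sig = (4;(1))
  P={2,3,4,6}:  v_{2} + v_{3} + v_{4} + v_{6} = v_{1} + 2·v_{5}  →  sig = (4;(1,2))
  P={1,2,3,4,9}:  v_{1} + v_{2} + v_{3} + v_{4} + v_{9} = 0  →  sig = (5;())

Hence PRS(X_Σ) =
    |P|=2: 4 collections, coeffs (), (1,1), (1,1,1), (2)
    |P|=3: 2 collections, coeffs (1), (1)
    |P|=4: 2 collections, coeffs (1), (1,2)
    |P|=5: 1 collection, coeffs ()


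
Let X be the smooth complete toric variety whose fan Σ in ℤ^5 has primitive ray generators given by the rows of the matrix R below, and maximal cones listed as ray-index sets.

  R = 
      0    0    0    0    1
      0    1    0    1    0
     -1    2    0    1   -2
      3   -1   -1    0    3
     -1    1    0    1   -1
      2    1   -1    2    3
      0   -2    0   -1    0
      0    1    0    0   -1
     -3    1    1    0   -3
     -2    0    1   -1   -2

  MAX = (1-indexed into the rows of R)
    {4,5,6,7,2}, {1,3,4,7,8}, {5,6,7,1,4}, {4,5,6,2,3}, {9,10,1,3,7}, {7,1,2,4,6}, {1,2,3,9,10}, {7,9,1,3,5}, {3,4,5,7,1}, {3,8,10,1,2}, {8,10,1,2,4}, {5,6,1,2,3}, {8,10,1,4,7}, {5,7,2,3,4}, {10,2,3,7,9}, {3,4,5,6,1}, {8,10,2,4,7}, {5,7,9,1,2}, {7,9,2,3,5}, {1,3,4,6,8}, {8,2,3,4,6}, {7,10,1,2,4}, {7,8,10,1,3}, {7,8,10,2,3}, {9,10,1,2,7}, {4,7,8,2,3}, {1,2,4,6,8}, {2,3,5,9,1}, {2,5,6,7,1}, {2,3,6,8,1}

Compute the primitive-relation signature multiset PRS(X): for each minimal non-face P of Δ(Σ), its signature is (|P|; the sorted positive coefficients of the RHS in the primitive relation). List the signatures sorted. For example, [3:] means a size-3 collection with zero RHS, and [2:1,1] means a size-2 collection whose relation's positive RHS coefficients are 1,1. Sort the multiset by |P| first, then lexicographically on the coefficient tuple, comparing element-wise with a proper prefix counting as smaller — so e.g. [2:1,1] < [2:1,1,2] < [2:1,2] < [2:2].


13 minimal non-faces of Δ(Σ) (on 10 rays):

  P = {4,9}:  v_{4} + v_{9} = 0  ⟹  sig = [2:]
  P = {5,8}:  v_{5} + v_{8} = v_{3}  ⟹  sig = [2:1]
  P = {5,10}:  v_{5} + v_{10} = v_{9}  ⟹  sig = [2:1]
  P = {6,10}:  v_{6} + v_{10} = v_{1} + v_{2}  ⟹  sig = [2:1,1]
  P = {8,9}:  v_{8} + v_{9} = v_{3} + v_{10}  ⟹  sig = [2:1,1]
  P = {6,9}:  v_{6} + v_{9} = v_{1} + v_{2} + v_{5}  ⟹  sig = [2:1,1,1]
  P = {3,4,10}:  v_{3} + v_{4} + v_{10} = v_{8}  ⟹  sig = [3:1]
  P = {6,7,8}:  v_{6} + v_{7} + v_{8} = v_{4} + v_{5}  ⟹  sig = [3:1,1]
  P = {3,6,7}:  v_{3} + v_{6} + v_{7} = v_{4} + 2·v_{5}  ⟹  sig = [3:1,2]
  P = {1,2,7,8}:  v_{1} + v_{2} + v_{7} + v_{8} = 0  ⟹  sig = [4:]
  P = {1,2,3,7}:  v_{1} + v_{2} + v_{3} + v_{7} = v_{5}  ⟹  sig = [4:1]
  P = {1,2,4,5}:  v_{1} + v_{2} + v_{4} + v_{5} = v_{6}  ⟹  sig = [4:1]
  P = {1,2,3,4}:  v_{1} + v_{2} + v_{3} + v_{4} = v_{6} + v_{8}  ⟹  sig = [4:1,1]

Hence PRS(X_Σ) =
    |P|=2: 6 collections, coeffs (), (1), (1), (1,1), (1,1), (1,1,1)
    |P|=3: 3 collections, coeffs (1), (1,1), (1,2)
    |P|=4: 4 collections, coeffs (), (1), (1), (1,1)
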